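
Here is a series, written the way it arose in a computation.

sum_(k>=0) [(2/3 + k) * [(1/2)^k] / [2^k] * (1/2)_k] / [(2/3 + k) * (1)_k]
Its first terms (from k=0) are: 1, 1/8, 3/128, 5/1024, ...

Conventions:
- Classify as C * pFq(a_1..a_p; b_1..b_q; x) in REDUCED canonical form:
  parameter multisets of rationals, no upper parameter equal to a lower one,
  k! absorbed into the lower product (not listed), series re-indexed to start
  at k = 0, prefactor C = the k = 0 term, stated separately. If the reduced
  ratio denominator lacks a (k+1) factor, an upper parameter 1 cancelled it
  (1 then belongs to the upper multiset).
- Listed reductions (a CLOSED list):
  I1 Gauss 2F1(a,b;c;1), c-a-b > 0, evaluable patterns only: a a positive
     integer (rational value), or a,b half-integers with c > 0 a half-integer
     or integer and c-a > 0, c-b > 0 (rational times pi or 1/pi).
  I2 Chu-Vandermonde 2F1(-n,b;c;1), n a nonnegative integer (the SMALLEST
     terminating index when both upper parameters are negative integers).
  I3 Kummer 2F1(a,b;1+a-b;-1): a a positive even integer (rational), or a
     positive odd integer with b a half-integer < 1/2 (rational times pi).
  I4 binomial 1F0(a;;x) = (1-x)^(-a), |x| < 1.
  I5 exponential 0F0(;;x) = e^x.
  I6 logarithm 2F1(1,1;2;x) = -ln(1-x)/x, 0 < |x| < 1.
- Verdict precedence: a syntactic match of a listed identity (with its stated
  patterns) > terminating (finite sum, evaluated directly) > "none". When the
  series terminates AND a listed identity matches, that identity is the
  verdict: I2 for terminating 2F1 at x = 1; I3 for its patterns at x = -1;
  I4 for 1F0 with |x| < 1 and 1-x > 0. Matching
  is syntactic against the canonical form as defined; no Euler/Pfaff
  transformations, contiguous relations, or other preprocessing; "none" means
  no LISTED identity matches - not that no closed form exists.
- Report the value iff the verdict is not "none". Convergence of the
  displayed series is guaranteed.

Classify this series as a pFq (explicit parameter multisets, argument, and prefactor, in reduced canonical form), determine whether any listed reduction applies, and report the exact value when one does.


Structural cue: t_0 = 1 here, and the two k-th powers (C = 1) combine into one argument.
Adjacent-term ratio: r(k) = (1/4) * (k+1/2) / [(k+1)] - poly over poly, x = (1/4) from leading terms; C = 1 at k = 0.

Prefactor 1, argument 1/4: 1F0 with upper {1/2} over lower {-}. Verdict: this is binomial (I4) (the 1F0 binomial series: exponent -1/2, x = 1/4). Exact value: (3/4)^(-1/2).


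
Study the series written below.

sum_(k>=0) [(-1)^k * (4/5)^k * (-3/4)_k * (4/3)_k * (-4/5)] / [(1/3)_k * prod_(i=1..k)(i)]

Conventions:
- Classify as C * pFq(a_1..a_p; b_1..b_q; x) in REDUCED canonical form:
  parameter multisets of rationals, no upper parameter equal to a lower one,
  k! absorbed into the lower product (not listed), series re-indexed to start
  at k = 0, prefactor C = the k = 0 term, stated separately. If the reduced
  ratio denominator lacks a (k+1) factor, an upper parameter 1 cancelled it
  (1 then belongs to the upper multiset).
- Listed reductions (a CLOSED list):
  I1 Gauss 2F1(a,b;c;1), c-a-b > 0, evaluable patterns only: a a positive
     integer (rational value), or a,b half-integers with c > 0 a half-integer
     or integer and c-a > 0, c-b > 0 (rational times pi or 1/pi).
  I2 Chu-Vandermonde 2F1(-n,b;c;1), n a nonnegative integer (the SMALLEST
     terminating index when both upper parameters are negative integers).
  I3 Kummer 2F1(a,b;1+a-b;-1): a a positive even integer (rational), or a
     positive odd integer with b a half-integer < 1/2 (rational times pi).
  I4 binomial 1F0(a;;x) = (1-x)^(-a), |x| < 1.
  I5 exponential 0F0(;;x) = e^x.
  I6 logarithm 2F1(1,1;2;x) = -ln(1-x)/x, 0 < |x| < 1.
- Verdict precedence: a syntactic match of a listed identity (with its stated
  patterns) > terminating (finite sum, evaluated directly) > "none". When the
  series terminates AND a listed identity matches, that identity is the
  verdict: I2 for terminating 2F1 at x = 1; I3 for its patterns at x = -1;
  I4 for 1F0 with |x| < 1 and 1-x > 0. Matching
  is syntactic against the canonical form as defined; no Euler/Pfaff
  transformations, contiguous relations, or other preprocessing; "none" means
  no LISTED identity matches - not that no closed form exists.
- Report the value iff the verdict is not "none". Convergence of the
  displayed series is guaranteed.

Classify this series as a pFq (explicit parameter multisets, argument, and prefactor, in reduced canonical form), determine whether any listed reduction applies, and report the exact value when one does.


x = -4/5 here; the reduced form reads 2F1, upper {-3/4, 4/3}, lower {1/3}, C = -4/5. Verdict: none (x = -4/5): each listed identity misses the multisets {-3/4, 4/3} ; {1/3}.

Key observation: t_0 being -4/5, the product of the first k integers (C = -4/5, x = -4/5) is k!.
Ratio: r(k) = (-4/5) * (k-3/4) (k+4/3) / [(k+1/3) (k+1)] ; factor over Q: parameters, x = (-4/5), and C = -4/5.


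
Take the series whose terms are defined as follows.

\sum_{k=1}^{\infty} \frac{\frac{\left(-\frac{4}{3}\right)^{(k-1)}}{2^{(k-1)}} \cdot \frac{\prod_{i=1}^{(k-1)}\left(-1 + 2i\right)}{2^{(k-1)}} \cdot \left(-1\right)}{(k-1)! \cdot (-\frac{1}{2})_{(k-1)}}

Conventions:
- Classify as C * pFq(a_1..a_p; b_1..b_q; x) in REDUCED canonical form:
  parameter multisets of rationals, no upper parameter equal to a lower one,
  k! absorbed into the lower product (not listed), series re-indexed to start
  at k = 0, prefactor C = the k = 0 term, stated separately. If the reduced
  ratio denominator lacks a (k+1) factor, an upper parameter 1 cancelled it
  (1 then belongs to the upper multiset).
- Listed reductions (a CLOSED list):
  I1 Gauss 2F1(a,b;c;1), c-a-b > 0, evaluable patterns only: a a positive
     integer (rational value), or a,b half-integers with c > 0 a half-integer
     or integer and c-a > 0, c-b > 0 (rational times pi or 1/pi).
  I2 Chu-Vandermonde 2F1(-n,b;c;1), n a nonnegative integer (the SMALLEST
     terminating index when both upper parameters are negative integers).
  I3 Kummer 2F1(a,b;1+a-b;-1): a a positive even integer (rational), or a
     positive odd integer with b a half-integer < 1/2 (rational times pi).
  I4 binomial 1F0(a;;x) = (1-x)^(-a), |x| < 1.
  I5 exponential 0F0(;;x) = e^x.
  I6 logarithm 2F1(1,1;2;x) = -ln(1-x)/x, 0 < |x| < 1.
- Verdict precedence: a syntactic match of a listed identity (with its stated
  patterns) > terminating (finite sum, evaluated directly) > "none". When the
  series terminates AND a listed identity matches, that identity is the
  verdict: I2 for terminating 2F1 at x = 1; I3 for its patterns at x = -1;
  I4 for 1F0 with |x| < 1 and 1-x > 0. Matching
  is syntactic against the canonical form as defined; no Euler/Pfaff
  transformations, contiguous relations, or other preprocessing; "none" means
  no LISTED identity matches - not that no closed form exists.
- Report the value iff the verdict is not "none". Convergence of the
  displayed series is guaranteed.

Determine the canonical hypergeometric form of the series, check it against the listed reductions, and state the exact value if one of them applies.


Canonical form: C = -1 times 1F1 with upper {\frac{1}{2}}, lower {-\frac{1}{2}}, x = -\frac{2}{3}. Verdict: none. A 1F1 with upper {\frac{1}{2}} fits none of I1-I6 at x = -\frac{2}{3}; the sum runs forever.

Structural cue: t_0 = -1 here, and the two k-th powers (C = -1) combine into one argument.
Term ratio: r(k) = -\frac{2}{3} * (k+\frac{1}{2}) / [(k-\frac{1}{2}) (k+1)] - rational in k. x = -\frac{2}{3}; t_0 = -1; negate the roots.


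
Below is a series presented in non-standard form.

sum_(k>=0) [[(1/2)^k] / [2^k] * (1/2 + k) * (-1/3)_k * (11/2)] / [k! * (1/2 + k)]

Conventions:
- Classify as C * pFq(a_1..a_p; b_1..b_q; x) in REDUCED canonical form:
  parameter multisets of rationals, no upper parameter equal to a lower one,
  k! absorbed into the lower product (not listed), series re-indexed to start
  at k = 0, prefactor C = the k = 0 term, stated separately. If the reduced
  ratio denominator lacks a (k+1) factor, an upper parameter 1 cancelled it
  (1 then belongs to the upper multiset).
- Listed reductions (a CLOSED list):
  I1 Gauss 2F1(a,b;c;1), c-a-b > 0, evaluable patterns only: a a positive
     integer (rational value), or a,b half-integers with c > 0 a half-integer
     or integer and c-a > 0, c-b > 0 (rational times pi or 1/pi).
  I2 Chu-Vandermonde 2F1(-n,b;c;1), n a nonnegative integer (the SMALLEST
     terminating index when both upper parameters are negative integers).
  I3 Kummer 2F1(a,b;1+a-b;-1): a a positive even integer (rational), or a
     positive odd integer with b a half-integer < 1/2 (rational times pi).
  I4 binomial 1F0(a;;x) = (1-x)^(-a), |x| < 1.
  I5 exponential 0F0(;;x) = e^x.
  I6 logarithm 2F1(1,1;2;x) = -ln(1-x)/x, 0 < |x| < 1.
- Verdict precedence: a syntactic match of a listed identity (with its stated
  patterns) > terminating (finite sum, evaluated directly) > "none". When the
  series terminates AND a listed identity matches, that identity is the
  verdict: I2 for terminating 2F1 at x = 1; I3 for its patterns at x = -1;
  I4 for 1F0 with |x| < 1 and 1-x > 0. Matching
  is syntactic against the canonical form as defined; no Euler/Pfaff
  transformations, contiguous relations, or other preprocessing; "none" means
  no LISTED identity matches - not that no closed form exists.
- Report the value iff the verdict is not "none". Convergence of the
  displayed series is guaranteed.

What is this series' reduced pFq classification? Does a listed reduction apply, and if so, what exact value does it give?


Prefactor 11/2, argument 1/4: 1F0 with upper {-1/3} over lower {-}. Verdict: the I4 binomial reduction applies (the 1F0 binomial series: exponent 1/3, x = 1/4). Value: (11/2) * (3/4)^(1/3).

First insight: from the first term 11/2: k + 1/2 divides numerator and denominator alike; prefactor 11/2 after cancelling.
Ratio: r(k) = (1/4) * (k-1/3) / [(k+1)] ; factor over Q: parameters, x = (1/4), and C = 11/2.


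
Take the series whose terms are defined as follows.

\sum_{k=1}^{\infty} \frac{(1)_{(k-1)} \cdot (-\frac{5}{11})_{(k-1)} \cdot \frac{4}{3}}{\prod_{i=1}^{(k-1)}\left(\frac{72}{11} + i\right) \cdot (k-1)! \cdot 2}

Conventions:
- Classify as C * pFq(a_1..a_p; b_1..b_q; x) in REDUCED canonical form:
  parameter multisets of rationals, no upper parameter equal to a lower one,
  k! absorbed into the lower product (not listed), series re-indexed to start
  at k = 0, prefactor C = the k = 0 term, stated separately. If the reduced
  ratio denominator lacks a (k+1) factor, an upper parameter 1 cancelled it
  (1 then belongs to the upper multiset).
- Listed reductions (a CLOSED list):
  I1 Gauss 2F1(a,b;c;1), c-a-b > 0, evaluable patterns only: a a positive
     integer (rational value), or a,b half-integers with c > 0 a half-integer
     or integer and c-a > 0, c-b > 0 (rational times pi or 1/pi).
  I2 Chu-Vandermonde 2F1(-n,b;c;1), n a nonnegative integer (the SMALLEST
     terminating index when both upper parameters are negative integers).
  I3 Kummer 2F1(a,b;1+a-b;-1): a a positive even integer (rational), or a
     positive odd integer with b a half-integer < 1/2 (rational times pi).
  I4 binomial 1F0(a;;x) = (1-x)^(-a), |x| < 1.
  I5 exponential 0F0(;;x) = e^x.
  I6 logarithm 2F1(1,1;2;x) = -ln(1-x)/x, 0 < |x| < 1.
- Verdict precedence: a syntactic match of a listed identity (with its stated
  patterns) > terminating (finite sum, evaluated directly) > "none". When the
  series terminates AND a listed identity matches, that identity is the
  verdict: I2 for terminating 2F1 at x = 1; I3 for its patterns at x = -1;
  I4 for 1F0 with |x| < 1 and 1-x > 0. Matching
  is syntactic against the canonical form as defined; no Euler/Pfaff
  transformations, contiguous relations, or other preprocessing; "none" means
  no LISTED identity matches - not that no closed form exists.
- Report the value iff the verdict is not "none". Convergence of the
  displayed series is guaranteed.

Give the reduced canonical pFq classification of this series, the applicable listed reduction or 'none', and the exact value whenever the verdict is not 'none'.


At argument 1: a 2F1 with upper {-\frac{5}{11}, 1}, lower {\frac{83}{11}}, scaled by C = \frac{2}{3}. Verdict at x = 1: Gauss's theorem (I1) matches (x = 1: the Gamma ratio telescopes since c-a-b = 7 > 0 and a = 1 in Z>0). Sum: \frac{48}{77}.

The tell: from the first term \frac{2}{3}: the lower running product (prefactor 2/3) is a rising factorial.
Step ratio: r(k) = 1 * (k-\frac{5}{11}) (k+1) / [(k+\frac{83}{11}) (k+1)] - poly over poly, x = 1 from leading terms; C = \frac{2}{3} at k = 0.


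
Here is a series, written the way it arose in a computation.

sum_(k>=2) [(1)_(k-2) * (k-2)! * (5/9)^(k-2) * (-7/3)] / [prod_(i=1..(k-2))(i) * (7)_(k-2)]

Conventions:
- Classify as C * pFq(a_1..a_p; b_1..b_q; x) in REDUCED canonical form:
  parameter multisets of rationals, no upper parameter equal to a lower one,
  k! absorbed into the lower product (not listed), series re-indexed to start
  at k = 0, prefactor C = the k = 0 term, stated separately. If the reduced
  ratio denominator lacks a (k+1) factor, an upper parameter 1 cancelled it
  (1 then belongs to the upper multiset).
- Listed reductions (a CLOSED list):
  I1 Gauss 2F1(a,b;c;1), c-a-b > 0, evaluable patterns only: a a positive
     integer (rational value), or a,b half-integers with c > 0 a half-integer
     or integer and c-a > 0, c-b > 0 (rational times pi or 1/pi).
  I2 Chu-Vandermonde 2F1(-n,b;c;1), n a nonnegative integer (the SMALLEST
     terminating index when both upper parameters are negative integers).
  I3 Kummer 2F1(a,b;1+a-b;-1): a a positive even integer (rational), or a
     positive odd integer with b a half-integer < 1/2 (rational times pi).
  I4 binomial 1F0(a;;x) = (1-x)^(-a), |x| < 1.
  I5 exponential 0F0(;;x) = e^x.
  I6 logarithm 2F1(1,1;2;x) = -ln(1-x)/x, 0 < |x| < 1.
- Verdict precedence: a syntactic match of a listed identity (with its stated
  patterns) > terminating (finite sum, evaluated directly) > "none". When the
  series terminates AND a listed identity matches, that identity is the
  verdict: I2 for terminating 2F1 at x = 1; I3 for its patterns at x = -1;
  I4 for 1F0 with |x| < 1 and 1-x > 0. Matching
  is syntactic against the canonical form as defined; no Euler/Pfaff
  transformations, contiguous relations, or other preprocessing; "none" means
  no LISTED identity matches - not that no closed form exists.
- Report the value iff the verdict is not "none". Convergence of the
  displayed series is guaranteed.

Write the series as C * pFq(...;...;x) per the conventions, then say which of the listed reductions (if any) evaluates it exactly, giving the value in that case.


Canonical form: C = -7/3 times 2F1 with upper {1, 1}, lower {7}, x = 5/9. Verdict: none. Every listed pattern misses the 2F1 form at 5/9, upper {1, 1}.

The tell: t_0 = -7/3 here, and the product of the first k integers (prefactor -7/3) is k!.
Step ratio: r(k) = (5/9) * (k+1) (k+1) / [(k+7) (k+1)] ; factor over Q: parameters, x = (5/9), and C = -7/3.


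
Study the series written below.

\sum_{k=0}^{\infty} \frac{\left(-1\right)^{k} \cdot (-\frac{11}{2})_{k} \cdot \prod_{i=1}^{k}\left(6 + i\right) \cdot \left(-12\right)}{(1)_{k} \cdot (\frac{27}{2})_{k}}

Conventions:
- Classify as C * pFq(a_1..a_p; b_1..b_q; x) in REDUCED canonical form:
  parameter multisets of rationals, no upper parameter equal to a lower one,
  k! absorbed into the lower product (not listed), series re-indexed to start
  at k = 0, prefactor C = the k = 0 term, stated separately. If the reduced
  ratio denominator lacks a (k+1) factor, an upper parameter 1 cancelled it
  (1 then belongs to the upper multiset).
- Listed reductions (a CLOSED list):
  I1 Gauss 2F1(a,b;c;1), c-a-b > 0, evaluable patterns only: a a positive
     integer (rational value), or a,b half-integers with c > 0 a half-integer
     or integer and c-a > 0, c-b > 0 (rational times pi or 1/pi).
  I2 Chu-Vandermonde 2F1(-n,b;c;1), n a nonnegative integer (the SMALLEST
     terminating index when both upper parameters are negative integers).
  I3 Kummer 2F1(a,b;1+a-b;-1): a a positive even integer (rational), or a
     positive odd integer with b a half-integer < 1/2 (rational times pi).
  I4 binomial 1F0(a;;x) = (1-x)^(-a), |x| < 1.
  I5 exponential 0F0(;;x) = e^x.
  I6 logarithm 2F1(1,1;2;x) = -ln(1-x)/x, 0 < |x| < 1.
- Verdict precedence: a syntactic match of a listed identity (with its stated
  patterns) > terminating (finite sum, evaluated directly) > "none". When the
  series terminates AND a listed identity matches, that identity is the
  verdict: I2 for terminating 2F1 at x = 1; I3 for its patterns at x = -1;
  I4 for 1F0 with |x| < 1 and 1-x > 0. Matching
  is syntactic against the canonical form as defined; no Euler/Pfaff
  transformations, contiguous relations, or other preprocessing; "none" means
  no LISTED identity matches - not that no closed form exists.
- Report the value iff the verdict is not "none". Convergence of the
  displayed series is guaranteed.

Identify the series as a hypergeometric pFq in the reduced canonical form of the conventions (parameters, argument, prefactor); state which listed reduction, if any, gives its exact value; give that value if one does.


The series (x = -1) is 2F1: upper {-\frac{11}{2}, 7}, lower {\frac{27}{2}}, prefactor -12. Verdict: this is Kummer (I3) (x = -1; c = \frac{27}{2} equals 1+a-b for upper {-\frac{11}{2}, 7}: listed pattern). Sum: \left(-\frac{2788660875}{67108864}\right) \cdot \pi.

First insight: with t_0 = -12, (1)_k (prefactor -12) is k! itself.
Adjacent-term ratio: r(k) = -1 * (k-\frac{11}{2}) (k+7) / [(k+\frac{27}{2}) (k+1)] ; factor over Q: parameters, x = -1, and C = -12.


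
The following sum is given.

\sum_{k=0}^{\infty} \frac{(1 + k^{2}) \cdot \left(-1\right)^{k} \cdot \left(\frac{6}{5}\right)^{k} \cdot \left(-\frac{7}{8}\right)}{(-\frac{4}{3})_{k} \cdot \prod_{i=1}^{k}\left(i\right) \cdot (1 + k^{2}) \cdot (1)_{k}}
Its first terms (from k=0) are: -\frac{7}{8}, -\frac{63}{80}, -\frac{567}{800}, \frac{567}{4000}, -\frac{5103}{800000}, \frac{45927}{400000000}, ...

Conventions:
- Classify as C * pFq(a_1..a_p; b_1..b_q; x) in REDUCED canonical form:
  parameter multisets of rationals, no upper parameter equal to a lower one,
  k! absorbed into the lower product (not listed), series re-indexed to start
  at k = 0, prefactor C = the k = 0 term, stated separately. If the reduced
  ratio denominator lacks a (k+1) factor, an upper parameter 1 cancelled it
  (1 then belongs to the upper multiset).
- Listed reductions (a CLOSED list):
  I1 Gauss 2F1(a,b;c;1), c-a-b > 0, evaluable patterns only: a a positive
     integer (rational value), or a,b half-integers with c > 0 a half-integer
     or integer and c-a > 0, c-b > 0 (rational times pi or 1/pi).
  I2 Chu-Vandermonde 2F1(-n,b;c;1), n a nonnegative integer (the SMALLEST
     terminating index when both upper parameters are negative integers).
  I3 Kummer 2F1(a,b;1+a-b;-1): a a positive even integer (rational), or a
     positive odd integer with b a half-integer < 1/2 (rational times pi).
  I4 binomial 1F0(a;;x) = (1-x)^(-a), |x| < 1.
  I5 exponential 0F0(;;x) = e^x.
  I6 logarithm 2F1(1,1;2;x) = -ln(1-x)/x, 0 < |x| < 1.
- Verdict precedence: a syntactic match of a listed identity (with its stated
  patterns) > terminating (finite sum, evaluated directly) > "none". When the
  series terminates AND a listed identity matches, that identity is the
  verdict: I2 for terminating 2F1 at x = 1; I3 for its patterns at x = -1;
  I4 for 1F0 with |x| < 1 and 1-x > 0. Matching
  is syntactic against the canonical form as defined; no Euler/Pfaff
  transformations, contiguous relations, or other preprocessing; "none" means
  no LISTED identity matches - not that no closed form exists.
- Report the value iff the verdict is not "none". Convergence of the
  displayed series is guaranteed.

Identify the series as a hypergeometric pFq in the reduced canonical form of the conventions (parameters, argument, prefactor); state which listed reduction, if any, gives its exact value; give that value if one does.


x = -\frac{6}{5} here; the reduced form reads 0F2, upper {-}, lower {-\frac{4}{3}, 1}, C = -\frac{7}{8}. Verdict: none - at argument -\frac{6}{5} the multisets {-} ; {-\frac{4}{3}, 1} match no listed identity.

Key step: t_0 being -\frac{7}{8}, the (-1)^k factor (prefactor -7/8) folds into the argument's sign.
Step ratio: r(k) = -\frac{6}{5} * 1 / [(k-\frac{4}{3}) (k+1) (k+1)] - rational in k. x = -\frac{6}{5}; t_0 = -\frac{7}{8}; negate the roots.


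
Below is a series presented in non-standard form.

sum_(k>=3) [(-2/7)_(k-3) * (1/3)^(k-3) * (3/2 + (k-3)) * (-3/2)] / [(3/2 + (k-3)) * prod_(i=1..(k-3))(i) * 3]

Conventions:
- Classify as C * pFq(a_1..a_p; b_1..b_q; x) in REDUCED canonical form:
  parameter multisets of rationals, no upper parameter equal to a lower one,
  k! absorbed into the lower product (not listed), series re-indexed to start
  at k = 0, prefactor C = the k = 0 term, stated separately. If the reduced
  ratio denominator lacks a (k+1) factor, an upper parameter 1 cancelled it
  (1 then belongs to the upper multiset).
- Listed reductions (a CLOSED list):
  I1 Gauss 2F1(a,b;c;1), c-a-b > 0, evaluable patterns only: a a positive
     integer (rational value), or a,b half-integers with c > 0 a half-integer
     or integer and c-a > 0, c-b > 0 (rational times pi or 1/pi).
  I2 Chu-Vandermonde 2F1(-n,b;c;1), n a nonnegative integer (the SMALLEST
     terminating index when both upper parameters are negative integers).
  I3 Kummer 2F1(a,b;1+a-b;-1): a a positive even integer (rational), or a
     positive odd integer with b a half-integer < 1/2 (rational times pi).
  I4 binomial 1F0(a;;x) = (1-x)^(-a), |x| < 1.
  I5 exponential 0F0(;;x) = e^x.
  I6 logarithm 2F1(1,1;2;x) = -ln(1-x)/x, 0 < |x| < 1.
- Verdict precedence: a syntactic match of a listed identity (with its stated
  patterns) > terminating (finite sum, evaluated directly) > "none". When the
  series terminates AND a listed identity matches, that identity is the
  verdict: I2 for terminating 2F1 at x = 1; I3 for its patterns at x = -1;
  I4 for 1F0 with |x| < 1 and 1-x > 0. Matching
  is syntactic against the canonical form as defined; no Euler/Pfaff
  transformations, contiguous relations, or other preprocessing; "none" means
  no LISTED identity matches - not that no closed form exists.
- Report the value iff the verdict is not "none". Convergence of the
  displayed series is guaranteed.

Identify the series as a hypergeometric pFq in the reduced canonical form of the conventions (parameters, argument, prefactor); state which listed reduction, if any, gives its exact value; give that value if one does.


This is -1/2 * 1F0(-2/7; -; 1/3) in reduced canonical form. Verdict (x = 1/3): binomial (I4) applies (the 1F0 binomial series: exponent 2/7, x = 1/3). Exact value: (-1/2) * (2/3)^(2/7).

Structural cue: x = (1/3) and k + 3/2 divides numerator and denominator alike; C = -1/2, x = 1/3 after cancelling.
Ratio: r(k) = (1/3) * (k-2/7) / [(k+1)] - poly over poly, x = (1/3) from leading terms; C = -1/2 at k = 0.


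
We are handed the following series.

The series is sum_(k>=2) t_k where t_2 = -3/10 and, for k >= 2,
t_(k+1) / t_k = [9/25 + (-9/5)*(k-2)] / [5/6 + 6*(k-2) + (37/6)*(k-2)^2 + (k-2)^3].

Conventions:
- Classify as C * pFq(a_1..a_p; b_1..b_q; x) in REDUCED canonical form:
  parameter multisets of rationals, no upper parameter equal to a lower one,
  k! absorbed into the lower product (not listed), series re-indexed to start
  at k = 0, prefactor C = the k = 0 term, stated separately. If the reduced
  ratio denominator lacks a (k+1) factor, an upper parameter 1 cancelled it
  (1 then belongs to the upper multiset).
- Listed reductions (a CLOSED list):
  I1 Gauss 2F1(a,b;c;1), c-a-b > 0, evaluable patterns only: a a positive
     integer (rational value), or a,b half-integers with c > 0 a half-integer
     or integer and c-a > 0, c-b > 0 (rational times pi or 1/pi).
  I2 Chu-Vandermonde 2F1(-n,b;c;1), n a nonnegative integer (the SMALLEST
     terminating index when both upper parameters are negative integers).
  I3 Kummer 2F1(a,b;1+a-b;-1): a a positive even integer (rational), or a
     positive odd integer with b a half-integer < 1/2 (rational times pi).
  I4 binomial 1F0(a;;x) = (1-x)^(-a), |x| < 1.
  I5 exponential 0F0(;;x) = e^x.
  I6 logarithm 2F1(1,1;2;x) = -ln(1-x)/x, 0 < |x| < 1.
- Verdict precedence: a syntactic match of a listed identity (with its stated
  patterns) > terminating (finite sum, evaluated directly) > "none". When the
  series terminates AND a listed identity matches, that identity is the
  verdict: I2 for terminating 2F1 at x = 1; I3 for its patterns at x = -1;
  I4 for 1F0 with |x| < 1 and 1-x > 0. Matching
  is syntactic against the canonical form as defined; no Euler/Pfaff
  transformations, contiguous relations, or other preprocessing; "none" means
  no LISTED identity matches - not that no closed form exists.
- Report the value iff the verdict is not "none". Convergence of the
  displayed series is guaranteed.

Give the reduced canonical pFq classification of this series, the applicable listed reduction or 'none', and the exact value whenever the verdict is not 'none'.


Reduced: x = -9/5, 1F2, upper = {-1/5}, lower = {1/6, 5}, C = -3/10. Verdict: none here - no I1-I6 shape fits x = -9/5 with lower {1/6, 5}.

Structural cue: x = (-9/5) and factor the ratio over Q (prefactor -3/10): negated roots = parameters.
Ratio: r(k) = (-9/5) * (k-1/5) / [(k+1/6) (k+5) (k+1)] - rational; roots negated = parameters, x = (-9/5), C = -3/10.


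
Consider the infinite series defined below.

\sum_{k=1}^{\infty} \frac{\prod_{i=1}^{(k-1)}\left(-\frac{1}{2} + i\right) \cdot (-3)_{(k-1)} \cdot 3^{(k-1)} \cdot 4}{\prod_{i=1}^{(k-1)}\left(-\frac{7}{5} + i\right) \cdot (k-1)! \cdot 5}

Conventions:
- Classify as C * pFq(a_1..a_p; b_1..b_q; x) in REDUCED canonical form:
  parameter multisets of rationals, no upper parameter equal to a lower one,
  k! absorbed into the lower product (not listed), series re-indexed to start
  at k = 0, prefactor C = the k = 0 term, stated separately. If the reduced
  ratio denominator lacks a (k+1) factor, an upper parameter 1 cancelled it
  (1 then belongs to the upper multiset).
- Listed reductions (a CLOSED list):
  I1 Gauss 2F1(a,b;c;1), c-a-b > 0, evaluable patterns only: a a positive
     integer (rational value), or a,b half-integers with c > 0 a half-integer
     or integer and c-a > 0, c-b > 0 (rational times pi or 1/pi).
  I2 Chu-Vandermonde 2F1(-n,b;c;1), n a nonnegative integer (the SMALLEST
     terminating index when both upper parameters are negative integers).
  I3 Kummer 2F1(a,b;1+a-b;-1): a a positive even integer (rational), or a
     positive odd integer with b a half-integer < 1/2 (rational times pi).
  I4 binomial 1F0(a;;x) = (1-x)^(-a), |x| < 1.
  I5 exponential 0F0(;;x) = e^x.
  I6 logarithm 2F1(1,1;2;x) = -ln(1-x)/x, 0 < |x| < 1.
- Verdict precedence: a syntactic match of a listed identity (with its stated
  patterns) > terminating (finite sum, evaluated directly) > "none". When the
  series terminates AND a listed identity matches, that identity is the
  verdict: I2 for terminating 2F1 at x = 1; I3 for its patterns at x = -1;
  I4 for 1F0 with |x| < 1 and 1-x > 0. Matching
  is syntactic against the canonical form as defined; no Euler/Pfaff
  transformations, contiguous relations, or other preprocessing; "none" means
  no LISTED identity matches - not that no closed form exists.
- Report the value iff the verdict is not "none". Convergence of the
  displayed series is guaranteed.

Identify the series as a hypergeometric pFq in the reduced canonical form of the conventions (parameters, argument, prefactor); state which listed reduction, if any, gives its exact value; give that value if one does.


First insight: x = 3 and the constant factors (C = 4/5) combine into one prefactor.
Term ratio: r(k) = 3 * (k-3) (k+\frac{1}{2}) / [(k-\frac{2}{5}) (k+1)] - poly over poly, x = 3 from leading terms; C = \frac{4}{5} at k = 0.

At argument 3: a 2F1 with upper {-3, \frac{1}{2}}, lower {-\frac{2}{5}}, scaled by C = \frac{4}{5}. Verdict: terminating. With -3 upstairs the series is a 4-term polynomial sum; evaluated term by term. Hence: \frac{7643}{160}.


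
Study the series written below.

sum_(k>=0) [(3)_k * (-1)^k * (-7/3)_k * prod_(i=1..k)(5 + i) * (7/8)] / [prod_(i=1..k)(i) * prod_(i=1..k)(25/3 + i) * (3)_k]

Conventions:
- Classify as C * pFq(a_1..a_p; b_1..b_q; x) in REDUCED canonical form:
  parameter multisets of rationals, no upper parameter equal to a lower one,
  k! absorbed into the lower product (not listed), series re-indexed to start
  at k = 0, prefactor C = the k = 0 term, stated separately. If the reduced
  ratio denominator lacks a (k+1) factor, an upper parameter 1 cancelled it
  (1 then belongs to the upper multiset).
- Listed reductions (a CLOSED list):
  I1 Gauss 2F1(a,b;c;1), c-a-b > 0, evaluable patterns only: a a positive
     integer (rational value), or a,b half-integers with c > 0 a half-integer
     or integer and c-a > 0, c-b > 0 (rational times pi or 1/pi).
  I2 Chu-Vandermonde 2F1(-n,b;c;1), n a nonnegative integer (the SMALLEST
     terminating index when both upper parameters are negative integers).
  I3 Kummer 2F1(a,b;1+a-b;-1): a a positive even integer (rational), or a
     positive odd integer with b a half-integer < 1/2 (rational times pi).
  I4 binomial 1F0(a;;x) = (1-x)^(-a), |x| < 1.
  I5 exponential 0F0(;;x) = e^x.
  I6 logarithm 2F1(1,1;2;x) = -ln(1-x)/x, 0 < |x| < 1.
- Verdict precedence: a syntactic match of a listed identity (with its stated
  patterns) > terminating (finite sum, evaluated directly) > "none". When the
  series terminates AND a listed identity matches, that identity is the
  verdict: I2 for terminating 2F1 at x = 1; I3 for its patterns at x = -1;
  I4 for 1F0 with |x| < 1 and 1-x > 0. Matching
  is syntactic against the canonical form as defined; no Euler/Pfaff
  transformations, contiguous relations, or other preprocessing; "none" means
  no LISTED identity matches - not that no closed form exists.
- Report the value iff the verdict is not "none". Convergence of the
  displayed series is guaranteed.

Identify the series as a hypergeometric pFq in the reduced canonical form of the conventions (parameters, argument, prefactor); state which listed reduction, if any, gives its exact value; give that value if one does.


Canonical form: C = 7/8 times 2F1 with upper {-7/3, 6}, lower {28/3}, x = -1. Verdict: Kummer (I3) fires (x = -1; c = 28/3 equals 1+a-b for upper {-7/3, 6}: listed pattern). Sum: 7315/2592.

Key step: t_0 = 7/8 here, and the parameter 3 appears in both the upper and lower lists and cancels.
Term ratio: r(k) = (-1) * (k-7/3) (k+6) / [(k+28/3) (k+1)] ; factor over Q: parameters, x = (-1), and C = 7/8.


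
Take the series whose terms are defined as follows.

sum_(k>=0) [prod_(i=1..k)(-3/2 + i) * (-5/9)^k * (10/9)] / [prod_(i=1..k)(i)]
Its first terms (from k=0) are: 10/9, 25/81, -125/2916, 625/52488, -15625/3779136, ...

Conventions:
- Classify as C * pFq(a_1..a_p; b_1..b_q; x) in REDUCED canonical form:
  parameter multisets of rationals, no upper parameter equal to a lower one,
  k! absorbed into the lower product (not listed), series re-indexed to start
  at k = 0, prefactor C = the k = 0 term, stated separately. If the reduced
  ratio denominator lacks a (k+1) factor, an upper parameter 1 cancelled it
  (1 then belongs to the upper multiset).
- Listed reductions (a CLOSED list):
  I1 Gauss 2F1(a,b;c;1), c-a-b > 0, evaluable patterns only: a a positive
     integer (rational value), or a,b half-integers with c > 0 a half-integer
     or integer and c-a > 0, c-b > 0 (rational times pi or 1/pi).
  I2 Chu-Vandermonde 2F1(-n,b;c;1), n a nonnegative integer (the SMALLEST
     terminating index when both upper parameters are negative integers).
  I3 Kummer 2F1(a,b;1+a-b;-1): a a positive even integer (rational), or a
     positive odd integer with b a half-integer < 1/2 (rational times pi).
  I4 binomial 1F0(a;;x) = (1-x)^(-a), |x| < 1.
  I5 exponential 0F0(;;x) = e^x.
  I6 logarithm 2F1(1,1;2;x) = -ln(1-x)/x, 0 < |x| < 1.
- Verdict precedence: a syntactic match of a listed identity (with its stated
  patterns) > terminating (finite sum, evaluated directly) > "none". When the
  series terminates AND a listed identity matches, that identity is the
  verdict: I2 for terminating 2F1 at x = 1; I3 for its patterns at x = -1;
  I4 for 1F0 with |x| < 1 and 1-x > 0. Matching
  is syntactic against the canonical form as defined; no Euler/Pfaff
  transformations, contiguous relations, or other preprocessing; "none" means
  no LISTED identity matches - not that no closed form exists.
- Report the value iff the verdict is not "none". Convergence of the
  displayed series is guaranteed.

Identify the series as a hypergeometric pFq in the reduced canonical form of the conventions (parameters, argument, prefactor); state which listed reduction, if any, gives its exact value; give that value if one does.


Canonical form: C = 10/9 times 1F0 with upper {-1/2}, lower {-}, x = -5/9. Verdict (x = -5/9): the I4 binomial reduction applies (the 1F0 binomial series: exponent 1/2, x = -5/9). Its exact value is (10/9) * (14/9)^(1/2).

First insight: t_0 = 10/9 here, and the running product (C = 10/9) telescopes to a rising factorial.
Term ratio: r(k) = (-5/9) * (k-1/2) / [(k+1)] - rational in k, leading ratio (-5/9); with t_0 = 10/9, classification follows.


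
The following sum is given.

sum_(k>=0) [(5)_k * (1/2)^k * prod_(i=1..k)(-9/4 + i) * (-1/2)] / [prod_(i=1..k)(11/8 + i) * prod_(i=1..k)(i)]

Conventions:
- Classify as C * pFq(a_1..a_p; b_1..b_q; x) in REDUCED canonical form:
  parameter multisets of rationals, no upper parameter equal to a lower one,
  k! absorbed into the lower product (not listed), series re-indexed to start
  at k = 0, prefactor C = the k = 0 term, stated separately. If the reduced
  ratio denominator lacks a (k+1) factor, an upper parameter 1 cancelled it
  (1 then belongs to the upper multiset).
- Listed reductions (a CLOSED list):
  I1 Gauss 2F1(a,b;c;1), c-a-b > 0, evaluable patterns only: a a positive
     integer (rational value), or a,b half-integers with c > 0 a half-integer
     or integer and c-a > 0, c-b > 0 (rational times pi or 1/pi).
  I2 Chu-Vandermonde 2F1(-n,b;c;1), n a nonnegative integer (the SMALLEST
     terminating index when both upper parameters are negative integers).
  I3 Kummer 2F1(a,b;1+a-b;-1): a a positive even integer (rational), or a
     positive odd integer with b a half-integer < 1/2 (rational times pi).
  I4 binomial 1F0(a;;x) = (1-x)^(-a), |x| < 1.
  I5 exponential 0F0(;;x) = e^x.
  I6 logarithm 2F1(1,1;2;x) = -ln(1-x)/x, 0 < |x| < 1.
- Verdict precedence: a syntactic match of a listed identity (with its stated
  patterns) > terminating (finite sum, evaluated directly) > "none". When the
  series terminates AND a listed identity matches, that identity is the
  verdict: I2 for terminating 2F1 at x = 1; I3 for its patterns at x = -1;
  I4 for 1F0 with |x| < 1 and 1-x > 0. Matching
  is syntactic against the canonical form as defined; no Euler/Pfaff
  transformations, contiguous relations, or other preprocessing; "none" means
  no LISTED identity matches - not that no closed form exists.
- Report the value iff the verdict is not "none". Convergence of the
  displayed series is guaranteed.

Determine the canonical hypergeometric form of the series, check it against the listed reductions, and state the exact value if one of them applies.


This is -1/2 * 2F1(-5/4, 5; 19/8; 1/2) in reduced canonical form. Verdict: none - this 2F1 at x = 1/2 matches no listed pattern, and upper {-5/4, 5} holds no stopper.

First insight: x = (1/2) and the product of the first k integers (prefactor -1/2) is k!.
Step ratio: r(k) = (1/2) * (k-5/4) (k+5) / [(k+19/8) (k+1)] - rational in k, leading ratio (1/2); with t_0 = -1/2, classification follows.


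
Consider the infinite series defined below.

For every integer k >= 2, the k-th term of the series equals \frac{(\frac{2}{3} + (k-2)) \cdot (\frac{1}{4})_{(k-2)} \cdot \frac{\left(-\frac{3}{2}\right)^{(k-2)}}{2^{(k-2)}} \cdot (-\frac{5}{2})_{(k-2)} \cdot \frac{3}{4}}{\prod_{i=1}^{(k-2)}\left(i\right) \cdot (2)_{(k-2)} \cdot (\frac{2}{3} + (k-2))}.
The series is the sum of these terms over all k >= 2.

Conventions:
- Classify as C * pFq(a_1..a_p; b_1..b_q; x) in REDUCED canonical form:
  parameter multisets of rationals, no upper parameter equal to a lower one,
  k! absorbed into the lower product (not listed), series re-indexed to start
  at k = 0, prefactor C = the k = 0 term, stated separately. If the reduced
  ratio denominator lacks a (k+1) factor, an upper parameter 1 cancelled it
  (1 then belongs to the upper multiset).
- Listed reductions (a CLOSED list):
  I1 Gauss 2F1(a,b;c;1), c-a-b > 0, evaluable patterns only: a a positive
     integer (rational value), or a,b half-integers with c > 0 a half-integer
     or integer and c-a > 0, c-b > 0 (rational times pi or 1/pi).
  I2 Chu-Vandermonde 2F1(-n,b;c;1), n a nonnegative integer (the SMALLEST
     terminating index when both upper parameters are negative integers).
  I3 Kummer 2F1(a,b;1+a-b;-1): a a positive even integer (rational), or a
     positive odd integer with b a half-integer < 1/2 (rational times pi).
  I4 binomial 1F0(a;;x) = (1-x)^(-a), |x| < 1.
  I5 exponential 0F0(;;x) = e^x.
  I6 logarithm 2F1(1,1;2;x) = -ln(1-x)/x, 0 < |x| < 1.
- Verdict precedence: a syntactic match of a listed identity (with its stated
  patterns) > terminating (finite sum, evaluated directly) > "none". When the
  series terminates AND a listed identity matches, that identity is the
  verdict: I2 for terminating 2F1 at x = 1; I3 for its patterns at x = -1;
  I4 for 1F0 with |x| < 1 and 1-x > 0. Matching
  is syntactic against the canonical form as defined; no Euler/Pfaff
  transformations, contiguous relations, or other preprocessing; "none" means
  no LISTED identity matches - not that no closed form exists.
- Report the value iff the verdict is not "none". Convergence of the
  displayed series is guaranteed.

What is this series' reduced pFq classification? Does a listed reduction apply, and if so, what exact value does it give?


This is \frac{3}{4} * 2F1(-\frac{5}{2}, \frac{1}{4}; 2; -\frac{3}{4}) in reduced canonical form. Verdict: none - at argument -\frac{3}{4} the multisets {-\frac{5}{2}, \frac{1}{4}} ; {2} match no listed identity.

Key observation: x = -\frac{3}{4} and the product of the first k integers (C = 3/4, x = -3/4) is k!.
Adjacent-term ratio: r(k) = -\frac{3}{4} * (k-\frac{5}{2}) (k+\frac{1}{4}) / [(k+2) (k+1)] - rational in k. x = -\frac{3}{4}; t_0 = \frac{3}{4}; negate the roots.


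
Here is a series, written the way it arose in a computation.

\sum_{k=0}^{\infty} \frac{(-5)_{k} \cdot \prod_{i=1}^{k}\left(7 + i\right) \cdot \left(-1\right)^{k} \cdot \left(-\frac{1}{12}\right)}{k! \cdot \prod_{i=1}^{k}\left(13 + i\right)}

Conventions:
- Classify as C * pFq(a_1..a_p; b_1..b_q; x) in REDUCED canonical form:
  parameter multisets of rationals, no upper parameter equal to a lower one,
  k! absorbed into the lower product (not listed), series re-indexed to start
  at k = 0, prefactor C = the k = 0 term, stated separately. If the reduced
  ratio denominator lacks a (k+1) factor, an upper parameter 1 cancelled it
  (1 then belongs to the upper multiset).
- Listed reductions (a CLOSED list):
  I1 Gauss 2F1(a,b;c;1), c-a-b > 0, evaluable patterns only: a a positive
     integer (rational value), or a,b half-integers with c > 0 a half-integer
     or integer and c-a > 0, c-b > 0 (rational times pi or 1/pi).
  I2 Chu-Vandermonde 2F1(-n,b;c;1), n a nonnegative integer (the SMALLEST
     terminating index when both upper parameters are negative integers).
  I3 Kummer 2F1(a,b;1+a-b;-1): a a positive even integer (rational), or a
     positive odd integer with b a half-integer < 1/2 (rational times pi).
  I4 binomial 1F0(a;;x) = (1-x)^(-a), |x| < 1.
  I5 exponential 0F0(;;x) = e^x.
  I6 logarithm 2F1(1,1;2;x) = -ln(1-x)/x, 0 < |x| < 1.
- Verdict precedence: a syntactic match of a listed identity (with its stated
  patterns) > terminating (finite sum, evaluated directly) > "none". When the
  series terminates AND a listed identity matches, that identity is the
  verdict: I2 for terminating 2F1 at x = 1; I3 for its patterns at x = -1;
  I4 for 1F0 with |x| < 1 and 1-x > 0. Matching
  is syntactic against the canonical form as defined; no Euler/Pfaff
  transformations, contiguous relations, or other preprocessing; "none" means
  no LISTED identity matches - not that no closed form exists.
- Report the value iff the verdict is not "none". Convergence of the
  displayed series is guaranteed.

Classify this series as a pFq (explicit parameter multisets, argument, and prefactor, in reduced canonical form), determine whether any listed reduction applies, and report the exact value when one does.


Prefactor -\frac{1}{12}, argument -1: 2F1 with upper {-5, 8} over lower {14}. Verdict: this is Kummer's theorem (I3) (x = -1; c = 14 equals 1+a-b for upper {-5, 8}: listed pattern). Hence: -\frac{143}{168}.

Structural cue: from the first term -\frac{1}{12}: the running product (C = -1/12, x = -1) telescopes to a rising factorial.
Term ratio: r(k) = -1 * (k-5) (k+8) / [(k+14) (k+1)] - rational; roots negated = parameters, x = -1, C = -\frac{1}{12}.
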